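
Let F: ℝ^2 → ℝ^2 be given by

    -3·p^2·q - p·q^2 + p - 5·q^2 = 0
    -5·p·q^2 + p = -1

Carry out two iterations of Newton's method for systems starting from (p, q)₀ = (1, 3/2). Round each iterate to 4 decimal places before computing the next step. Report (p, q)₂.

(-0.3041, 0.3923)

At (1, 3/2): F = (-17.0000, -9.2500).
Jacobian J = [[-6·p·q - q^2 + 1, -3·p^2 - 2·p·q - 10·q], [-5·q^2 + 1, -10·p·q]].
At the point, J = [[-10.2500, -21.0000], [-10.2500, -15.0000]] (det J = -61.5000).
Solving J·Δ = −F gives Δ = (0.9878, -1.2917).
Then the next iterate is (p, q)₁ = (1.9878, 0.2083).
Round to (1.9878, 0.2083) and repeat: F = (-0.784591, 2.556558), J = [[-1.527741, -14.765164], [0.783056, -4.140587]].
Δ = (-2.2919, 0.1840), so (p, q)₂ = (-0.3041, 0.3923).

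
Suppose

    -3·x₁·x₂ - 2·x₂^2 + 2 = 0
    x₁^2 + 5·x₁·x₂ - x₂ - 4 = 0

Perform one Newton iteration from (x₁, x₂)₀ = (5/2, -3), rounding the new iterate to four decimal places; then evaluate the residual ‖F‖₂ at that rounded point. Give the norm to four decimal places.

9.2865

At (5/2, -3): F = (6.5000, -32.2500).
Jacobian J = [[-3·x₂, -3·x₁ - 4·x₂], [2·x₁ + 5·x₂, 5·x₁ - 1]].
At the point, J = [[9.0000, 4.5000], [-10.0000, 11.5000]] (det J = 148.5000).
Solving J·Δ = −F gives Δ = (-1.4806, 1.5168).
Then the next iterate is (x₁, x₂)₁ = (1.0194, -1.4832).
Re-evaluating at (1.0194, -1.4832): F = (2.136158, -9.037494), so ‖F‖₂ = 9.2865.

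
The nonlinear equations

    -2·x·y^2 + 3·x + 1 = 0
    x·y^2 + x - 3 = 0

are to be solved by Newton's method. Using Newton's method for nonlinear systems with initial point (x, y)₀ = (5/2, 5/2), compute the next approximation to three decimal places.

(1.000, 2.160)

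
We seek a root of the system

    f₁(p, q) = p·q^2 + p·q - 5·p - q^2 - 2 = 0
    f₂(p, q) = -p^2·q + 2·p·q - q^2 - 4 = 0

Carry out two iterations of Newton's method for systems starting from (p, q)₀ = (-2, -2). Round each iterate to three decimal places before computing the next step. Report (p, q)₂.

(-1.260, -1.698)

At (-2, -2): F = (0.000, 8.000).
Jacobian J = [[q^2 + q - 5, 2·p·q + p - 2·q], [-2·p·q + 2·q, -p^2 + 2·p - 2·q]].
At the point, J = [[-3.000, 10.000], [-12.000, -4.000]] (det J = 132.000).
Solving J·Δ = −F gives Δ = (0.606, 0.182).
Then the next iterate is (p, q)₁ = (-1.394, -1.818).
Round to (-1.394, -1.818) and repeat: F = (-0.40817, 1.29626), J = [[-3.51288, 7.31058], [-8.70458, -1.09524]].
Δ = (0.134, 0.120), so (p, q)₂ = (-1.260, -1.698).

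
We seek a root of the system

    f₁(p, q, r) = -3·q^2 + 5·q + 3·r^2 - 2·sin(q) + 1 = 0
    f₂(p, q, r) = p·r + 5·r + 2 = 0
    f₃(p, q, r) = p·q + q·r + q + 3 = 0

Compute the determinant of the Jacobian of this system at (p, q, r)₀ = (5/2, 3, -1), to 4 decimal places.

-266.0104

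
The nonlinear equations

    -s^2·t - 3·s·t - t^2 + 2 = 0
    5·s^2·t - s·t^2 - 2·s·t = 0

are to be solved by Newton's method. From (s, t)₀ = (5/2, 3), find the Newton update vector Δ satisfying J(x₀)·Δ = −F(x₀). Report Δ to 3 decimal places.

At (5/2, 3): F = (-48.250, 56.250).
Jacobian J = [[-2·s·t - 3·t, -s^2 - 3·s - 2·t], [10·s·t - t^2 - 2·t, 5·s^2 - 2·s·t - 2·s]].
At the point, J = [[-24.000, -19.750], [60.000, 11.250]] (det J = 915.000).
Solving J·Δ = −F gives Δ = (-0.621, -1.689).

(-0.621, -1.689)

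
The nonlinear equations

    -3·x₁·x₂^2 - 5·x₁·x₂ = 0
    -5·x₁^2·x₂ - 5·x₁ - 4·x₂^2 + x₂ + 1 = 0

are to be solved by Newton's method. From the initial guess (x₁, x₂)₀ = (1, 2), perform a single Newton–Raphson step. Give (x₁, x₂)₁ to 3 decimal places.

At (1, 2): F = (-22.000, -28.000).
Jacobian J = [[-3·x₂^2 - 5·x₂, -6·x₁·x₂ - 5·x₁], [-10·x₁·x₂ - 5, -5·x₁^2 - 8·x₂ + 1]].
At the point, J = [[-22.000, -17.000], [-25.000, -20.000]] (det J = 15.000).
Solving J·Δ = −F gives Δ = (2.400, -4.400).
Then the next iterate is (x₁, x₂)₁ = (3.400, -2.400).

(3.400, -2.400)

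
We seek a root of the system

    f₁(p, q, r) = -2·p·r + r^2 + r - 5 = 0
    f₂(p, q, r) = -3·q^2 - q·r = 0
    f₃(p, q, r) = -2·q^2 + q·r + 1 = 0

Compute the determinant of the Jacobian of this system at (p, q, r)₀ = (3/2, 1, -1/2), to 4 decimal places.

J = [[-2·r, 0, -2·p + 2·r + 1], [0, -6·q - r, -q], [0, -4·q + r, q]].
At the point, J = [[1.0000, 0.0000, -3.0000], [0.0000, -5.5000, -1.0000], [0.0000, -4.5000, 1.0000]].
det J = -10.0000.

-10.0000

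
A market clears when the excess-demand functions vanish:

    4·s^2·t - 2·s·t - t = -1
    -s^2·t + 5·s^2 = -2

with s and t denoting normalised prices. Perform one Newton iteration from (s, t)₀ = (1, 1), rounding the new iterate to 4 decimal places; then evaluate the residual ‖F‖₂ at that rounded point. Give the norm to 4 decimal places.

3.0152

At (1, 1): F = (2.0000, 6.0000).
Jacobian J = [[8·s·t - 2·t, 4·s^2 - 2·s - 1], [-2·s·t + 10·s, -s^2]].
At the point, J = [[6.0000, 1.0000], [8.0000, -1.0000]] (det J = -14.0000).
Solving J·Δ = −F gives Δ = (-0.5714, 1.4286).
Then the next iterate is (s, t)₁ = (0.4286, 2.4286).
Re-evaluating at (0.4286, 2.4286): F = (-1.725880, 2.472361), so ‖F‖₂ = 3.0152.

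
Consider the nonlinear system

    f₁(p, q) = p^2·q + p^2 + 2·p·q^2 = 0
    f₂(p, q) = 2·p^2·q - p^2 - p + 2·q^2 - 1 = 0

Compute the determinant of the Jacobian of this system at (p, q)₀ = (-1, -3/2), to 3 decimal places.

J = [[2·p·q + 2·p + 2·q^2, p^2 + 4·p·q], [4·p·q - 2·p - 1, 2·p^2 + 4·q]].
At the point, J = [[5.500, 7.000], [7.000, -4.000]].
det J = -71.000.

-71.000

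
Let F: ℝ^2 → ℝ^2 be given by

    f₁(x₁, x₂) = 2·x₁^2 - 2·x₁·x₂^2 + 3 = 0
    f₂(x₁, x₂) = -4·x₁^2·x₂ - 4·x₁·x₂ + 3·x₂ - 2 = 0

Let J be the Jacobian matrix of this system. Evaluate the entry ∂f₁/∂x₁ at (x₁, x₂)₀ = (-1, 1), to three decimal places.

-6.000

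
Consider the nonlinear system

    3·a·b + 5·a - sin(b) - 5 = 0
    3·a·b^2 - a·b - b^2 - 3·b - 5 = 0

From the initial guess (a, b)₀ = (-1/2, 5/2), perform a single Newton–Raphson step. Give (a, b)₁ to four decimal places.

(0.4024, 1.6859)

At (-1/2, 5/2): F = (-11.848472, -26.8750).
Jacobian J = [[3·b + 5, 3·a - cos(b)], [3·b^2 - b, 6·a·b - a - 2·b - 3]].
At the point, J = [[12.5000, -0.698856], [16.2500, -15.0000]] (det J = -176.143584).
Solving J·Δ = −F gives Δ = (0.9024, -0.8141).
Then the next iterate is (a, b)₁ = (0.4024, 1.6859).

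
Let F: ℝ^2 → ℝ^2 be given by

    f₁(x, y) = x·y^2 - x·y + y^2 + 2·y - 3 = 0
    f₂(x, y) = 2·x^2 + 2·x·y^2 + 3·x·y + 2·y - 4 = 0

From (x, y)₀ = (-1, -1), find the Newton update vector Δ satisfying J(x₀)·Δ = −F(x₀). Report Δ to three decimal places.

(0.429, 1.714)

At (-1, -1): F = (-6.000, -3.000).
Jacobian J = [[y^2 - y, 2·x·y - x + 2·y + 2], [4·x + 2·y^2 + 3·y, 4·x·y + 3·x + 2]].
At the point, J = [[2.000, 3.000], [-5.000, 3.000]] (det J = 21.000).
Solving J·Δ = −F gives Δ = (0.429, 1.714).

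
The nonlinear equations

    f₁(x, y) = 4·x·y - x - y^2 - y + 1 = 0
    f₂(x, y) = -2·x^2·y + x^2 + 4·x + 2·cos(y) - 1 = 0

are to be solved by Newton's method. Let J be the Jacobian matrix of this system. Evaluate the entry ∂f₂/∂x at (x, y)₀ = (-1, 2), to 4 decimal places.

∂f₂/∂x = -4·x·y + 2·x + 4.
At (-1, 2) this is 10.0000.

10.0000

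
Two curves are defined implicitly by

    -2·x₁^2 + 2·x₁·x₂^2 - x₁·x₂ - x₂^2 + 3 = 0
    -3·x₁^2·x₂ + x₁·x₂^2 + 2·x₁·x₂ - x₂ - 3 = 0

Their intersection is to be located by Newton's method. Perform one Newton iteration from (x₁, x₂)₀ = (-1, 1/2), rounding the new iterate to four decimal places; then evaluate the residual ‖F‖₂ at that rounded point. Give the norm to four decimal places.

At (-1, 1/2): F = (0.7500, -6.2500).
Jacobian J = [[-4·x₁ + 2·x₂^2 - x₂, 4·x₁·x₂ - x₁ - 2·x₂], [-6·x₁·x₂ + x₂^2 + 2·x₂, -3·x₁^2 + 2·x₁·x₂ + 2·x₁ - 1]].
At the point, J = [[4.0000, -2.0000], [4.2500, -7.0000]] (det J = -19.5000).
Solving J·Δ = −F gives Δ = (-0.9103, -1.4455).
Then the next iterate is (x₁, x₂)₁ = (-1.9103, -0.9455).
Re-evaluating at (-1.9103, -0.9455): F = (-10.414154, 10.201212), so ‖F‖₂ = 14.5780.

14.5780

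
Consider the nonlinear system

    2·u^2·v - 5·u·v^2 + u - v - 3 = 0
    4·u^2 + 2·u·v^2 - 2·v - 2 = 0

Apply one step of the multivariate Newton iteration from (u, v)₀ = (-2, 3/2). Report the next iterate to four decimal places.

(-1.3677, 1.1235)

At (-2, 3/2): F = (28.0000, 2.0000).
Jacobian J = [[4·u·v - 5·v^2 + 1, 2·u^2 - 10·u·v - 1], [8·u + 2·v^2, 4·u·v - 2]].
At the point, J = [[-22.2500, 37.0000], [-11.5000, -14.0000]] (det J = 737.0000).
Solving J·Δ = −F gives Δ = (0.6323, -0.3765).
Then the next iterate is (u, v)₁ = (-1.3677, 1.1235).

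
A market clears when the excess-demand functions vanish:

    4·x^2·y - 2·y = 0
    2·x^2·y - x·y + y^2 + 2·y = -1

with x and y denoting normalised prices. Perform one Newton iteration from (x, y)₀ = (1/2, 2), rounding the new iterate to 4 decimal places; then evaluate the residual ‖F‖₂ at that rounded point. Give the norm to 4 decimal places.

At (1/2, 2): F = (-2.0000, 9.0000).
Jacobian J = [[8·x·y, 4·x^2 - 2], [4·x·y - y, 2·x^2 - x + 2·y + 2]].
At the point, J = [[8.0000, -1.0000], [2.0000, 6.0000]] (det J = 50.0000).
Solving J·Δ = −F gives Δ = (0.0600, -1.5200).
Then the next iterate is (x, y)₁ = (0.5600, 0.4800).
Re-evaluating at (0.5600, 0.4800): F = (-0.357888, 2.222656), so ‖F‖₂ = 2.2513.

2.2513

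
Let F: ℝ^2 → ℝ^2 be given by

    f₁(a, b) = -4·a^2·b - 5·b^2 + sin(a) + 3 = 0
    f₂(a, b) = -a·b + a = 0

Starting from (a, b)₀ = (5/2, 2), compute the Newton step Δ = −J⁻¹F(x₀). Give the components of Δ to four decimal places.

At (5/2, 2): F = (-66.401528, -2.5000).
Jacobian J = [[-8·a·b + cos(a), -4·a^2 - 10·b], [-b + 1, -a]].
At the point, J = [[-40.801144, -45.0000], [-1.0000, -2.5000]] (det J = 57.002859).
Solving J·Δ = −F gives Δ = (-0.9386, -0.6246).

(-0.9386, -0.6246)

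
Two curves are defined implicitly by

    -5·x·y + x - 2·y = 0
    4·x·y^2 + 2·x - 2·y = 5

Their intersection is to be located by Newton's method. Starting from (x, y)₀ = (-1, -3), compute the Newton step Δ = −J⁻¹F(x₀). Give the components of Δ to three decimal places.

At (-1, -3): F = (-10.000, -37.000).
Jacobian J = [[-5·y + 1, -5·x - 2], [4·y^2 + 2, 8·x·y - 2]].
At the point, J = [[16.000, 3.000], [38.000, 22.000]] (det J = 238.000).
Solving J·Δ = −F gives Δ = (0.458, 0.891).

(0.458, 0.891)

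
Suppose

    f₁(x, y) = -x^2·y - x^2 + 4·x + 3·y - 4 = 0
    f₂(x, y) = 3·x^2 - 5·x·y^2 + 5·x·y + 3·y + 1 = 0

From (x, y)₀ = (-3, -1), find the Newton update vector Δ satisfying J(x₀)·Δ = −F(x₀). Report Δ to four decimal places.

At (-3, -1): F = (-19.0000, 55.0000).
Jacobian J = [[-2·x·y - 2·x + 4, -x^2 + 3], [6·x - 5·y^2 + 5·y, -10·x·y + 5·x + 3]].
At the point, J = [[4.0000, -6.0000], [-28.0000, -42.0000]] (det J = -336.0000).
Solving J·Δ = −F gives Δ = (3.3571, -0.9286).

(3.3571, -0.9286)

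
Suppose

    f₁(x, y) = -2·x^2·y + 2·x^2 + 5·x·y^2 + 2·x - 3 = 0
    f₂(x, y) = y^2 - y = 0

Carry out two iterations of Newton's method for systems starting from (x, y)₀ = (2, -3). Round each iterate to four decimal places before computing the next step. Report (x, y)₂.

(1.6609, -0.4629)

At (2, -3): F = (123.0000, 12.0000).
Jacobian J = [[-4·x·y + 4·x + 5·y^2 + 2, -2·x^2 + 10·x·y], [0, 2·y - 1]].
At the point, J = [[79.0000, -68.0000], [0.0000, -7.0000]] (det J = -553.0000).
Solving J·Δ = −F gives Δ = (-0.0814, 1.7143).
Then the next iterate is (x, y)₁ = (1.9186, -1.2857).
Round to (1.9186, -1.2857) and repeat: F = (33.522106, 2.938724), J = [[27.806499, -32.029492], [0.0000, -3.5714]].
Δ = (-0.2577, 0.8228), so (x, y)₂ = (1.6609, -0.4629).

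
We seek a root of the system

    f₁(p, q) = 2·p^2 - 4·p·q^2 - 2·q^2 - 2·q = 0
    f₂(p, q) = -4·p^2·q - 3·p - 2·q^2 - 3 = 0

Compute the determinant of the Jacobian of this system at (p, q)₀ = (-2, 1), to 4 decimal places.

J = [[4·p - 4·q^2, -8·p·q - 4·q - 2], [-8·p·q - 3, -4·p^2 - 4·q]].
At the point, J = [[-12.0000, 10.0000], [13.0000, -20.0000]].
det J = 110.0000.

110.0000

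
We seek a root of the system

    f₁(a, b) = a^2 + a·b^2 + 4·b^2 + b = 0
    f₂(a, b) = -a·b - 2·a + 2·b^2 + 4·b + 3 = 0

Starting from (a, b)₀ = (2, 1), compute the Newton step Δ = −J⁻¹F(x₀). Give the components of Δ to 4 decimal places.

(-0.3913, -0.6957)

At (2, 1): F = (11.0000, 3.0000).
Jacobian J = [[2·a + b^2, 2·a·b + 8·b + 1], [-b - 2, -a + 4·b + 4]].
At the point, J = [[5.0000, 13.0000], [-3.0000, 6.0000]] (det J = 69.0000).
Solving J·Δ = −F gives Δ = (-0.3913, -0.6957).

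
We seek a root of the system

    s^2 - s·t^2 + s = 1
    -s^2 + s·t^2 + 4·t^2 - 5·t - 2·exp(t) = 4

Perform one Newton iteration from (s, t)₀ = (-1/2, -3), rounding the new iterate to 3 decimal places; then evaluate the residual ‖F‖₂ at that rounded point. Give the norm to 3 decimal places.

At (-1/2, -3): F = (3.250, 42.15043).
Jacobian J = [[2·s - t^2 + 1, -2·s·t], [-2·s + t^2, 2·s·t + 8·t - 2·exp(t) - 5]].
At the point, J = [[-9.000, -3.000], [10.000, -26.09957]] (det J = 264.89617).
Solving J·Δ = −F gives Δ = (-0.157, 1.555).
Then the next iterate is (s, t)₁ = (-0.657, -1.445).
Re-evaluating at (-0.657, -1.445): F = (0.14648, 9.30213), so ‖F‖₂ = 9.303.

9.303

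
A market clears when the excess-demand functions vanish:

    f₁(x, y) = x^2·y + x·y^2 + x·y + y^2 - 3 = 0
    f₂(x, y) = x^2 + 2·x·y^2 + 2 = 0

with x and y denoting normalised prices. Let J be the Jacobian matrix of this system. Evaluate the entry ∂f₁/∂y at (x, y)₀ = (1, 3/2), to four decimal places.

∂f₁/∂y = x^2 + 2·x·y + x + 2·y.
At (1, 3/2) this is 8.0000.

8.0000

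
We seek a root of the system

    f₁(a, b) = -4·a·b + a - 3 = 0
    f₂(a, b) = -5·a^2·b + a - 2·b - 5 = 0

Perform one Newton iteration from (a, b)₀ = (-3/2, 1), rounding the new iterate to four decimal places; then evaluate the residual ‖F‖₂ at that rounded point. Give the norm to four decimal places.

9.5885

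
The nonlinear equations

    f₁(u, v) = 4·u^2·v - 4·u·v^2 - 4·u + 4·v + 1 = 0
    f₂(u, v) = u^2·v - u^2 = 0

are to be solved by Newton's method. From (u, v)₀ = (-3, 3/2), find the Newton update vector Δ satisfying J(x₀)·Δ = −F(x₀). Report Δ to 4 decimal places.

At (-3, 3/2): F = (100.0000, 4.5000).
Jacobian J = [[8·u·v - 4·v^2 - 4, 4·u^2 - 8·u·v + 4], [2·u·v - 2·u, u^2]].
At the point, J = [[-49.0000, 76.0000], [-3.0000, 9.0000]] (det J = -213.0000).
Solving J·Δ = −F gives Δ = (2.6197, 0.3732).

(2.6197, 0.3732)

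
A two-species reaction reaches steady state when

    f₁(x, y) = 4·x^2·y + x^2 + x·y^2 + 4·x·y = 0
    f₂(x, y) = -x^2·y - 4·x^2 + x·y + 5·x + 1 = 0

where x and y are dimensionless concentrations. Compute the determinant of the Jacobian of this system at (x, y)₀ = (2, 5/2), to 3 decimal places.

J = [[8·x·y + 2·x + y^2 + 4·y, 4·x^2 + 2·x·y + 4·x], [-2·x·y - 8·x + y + 5, -x^2 + x]].
At the point, J = [[60.250, 34.000], [-18.500, -2.000]].
det J = 508.500.

508.500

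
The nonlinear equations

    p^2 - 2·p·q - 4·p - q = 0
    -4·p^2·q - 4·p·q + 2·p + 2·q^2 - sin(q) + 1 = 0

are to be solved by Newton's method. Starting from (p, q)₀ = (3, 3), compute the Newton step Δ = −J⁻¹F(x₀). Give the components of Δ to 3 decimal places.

(0.014, -3.437)

At (3, 3): F = (-24.000, -119.14112).
Jacobian J = [[2·p - 2·q - 4, -2·p - 1], [-8·p·q - 4·q + 2, -4·p^2 - 4·p + 4·q - cos(q)]].
At the point, J = [[-4.000, -7.000], [-82.000, -35.01001]] (det J = -433.95997).
Solving J·Δ = −F gives Δ = (0.014, -3.437).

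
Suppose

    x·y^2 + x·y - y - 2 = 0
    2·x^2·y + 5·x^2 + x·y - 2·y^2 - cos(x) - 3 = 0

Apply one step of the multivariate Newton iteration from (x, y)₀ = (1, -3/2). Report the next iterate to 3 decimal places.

At (1, -3/2): F = (0.250, -7.54030).
Jacobian J = [[y^2 + y, 2·x·y + x - 1], [4·x·y + 10·x + y + sin(x), 2·x^2 + x - 4·y]].
At the point, J = [[0.750, -3.000], [3.34147, 9.000]] (det J = 16.77441).
Solving J·Δ = −F gives Δ = (1.214, 0.387).
Then the next iterate is (x, y)₁ = (2.214, -1.113).

(2.214, -1.113)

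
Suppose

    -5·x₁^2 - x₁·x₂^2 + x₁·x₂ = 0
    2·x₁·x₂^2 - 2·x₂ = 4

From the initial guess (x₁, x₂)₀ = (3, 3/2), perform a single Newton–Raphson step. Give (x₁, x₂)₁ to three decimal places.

(1.458, 1.527)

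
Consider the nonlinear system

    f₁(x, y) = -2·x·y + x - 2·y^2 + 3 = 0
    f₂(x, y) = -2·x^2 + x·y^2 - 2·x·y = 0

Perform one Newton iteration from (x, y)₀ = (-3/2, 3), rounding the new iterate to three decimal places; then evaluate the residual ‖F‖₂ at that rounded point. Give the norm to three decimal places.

At (-3/2, 3): F = (-7.500, -9.000).
Jacobian J = [[-2·y + 1, -2·x - 4·y], [-4·x + y^2 - 2·y, 2·x·y - 2·x]].
At the point, J = [[-5.000, -9.000], [9.000, -6.000]] (det J = 111.000).
Solving J·Δ = −F gives Δ = (0.324, -1.014).
Then the next iterate is (x, y)₁ = (-1.176, 1.986).
Re-evaluating at (-1.176, 1.986): F = (-1.39332, -2.73325), so ‖F‖₂ = 3.068.

3.068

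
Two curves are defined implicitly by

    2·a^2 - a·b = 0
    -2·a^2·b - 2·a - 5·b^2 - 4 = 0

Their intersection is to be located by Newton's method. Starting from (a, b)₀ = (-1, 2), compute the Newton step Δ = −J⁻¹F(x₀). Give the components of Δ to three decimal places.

(0.492, -1.048)

At (-1, 2): F = (4.000, -26.000).
Jacobian J = [[4·a - b, -a], [-4·a·b - 2, -2·a^2 - 10·b]].
At the point, J = [[-6.000, 1.000], [6.000, -22.000]] (det J = 126.000).
Solving J·Δ = −F gives Δ = (0.492, -1.048).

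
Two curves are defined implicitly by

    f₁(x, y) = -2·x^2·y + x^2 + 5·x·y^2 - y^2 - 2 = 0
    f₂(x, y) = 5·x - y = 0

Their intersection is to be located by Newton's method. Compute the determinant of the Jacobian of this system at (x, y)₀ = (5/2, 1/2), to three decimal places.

J = [[-4·x·y + 2·x + 5·y^2, -2·x^2 + 10·x·y - 2·y], [5, -1]].
At the point, J = [[1.250, -1.000], [5.000, -1.000]].
det J = 3.750.

3.750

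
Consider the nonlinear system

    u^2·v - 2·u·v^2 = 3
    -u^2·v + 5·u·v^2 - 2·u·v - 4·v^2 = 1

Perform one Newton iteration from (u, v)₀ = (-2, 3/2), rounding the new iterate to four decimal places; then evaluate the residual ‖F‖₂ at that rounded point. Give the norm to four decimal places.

8.4218

At (-2, 3/2): F = (12.0000, -32.5000).
Jacobian J = [[2·u·v - 2·v^2, u^2 - 4·u·v], [-2·u·v + 5·v^2 - 2·v, -u^2 + 10·u·v - 2·u - 8·v]].
At the point, J = [[-10.5000, 16.0000], [14.2500, -42.0000]] (det J = 213.0000).
Solving J·Δ = −F gives Δ = (-0.0751, -0.7993).
Then the next iterate is (u, v)₁ = (-2.0751, 0.7007).
Re-evaluating at (-2.0751, 0.7007): F = (2.054909, -8.167287), so ‖F‖₂ = 8.4218.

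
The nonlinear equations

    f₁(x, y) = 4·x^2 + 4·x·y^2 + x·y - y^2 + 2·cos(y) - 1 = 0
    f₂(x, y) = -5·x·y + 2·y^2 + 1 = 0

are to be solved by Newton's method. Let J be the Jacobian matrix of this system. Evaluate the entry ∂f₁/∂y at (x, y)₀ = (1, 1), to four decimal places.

5.3171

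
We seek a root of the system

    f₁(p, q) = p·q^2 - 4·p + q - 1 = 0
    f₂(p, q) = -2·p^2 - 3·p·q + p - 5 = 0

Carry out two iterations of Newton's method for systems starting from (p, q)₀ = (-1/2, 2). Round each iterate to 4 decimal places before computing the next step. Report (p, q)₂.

At (-1/2, 2): F = (1.0000, -3.0000).
Jacobian J = [[q^2 - 4, 2·p·q + 1], [-4·p - 3·q + 1, -3·p]].
At the point, J = [[0.0000, -1.0000], [-3.0000, 1.5000]] (det J = -3.0000).
Solving J·Δ = −F gives Δ = (-0.5000, 1.0000).
Then the next iterate is (p, q)₁ = (-1.0000, 3.0000).
Round to (-1.0000, 3.0000) and repeat: F = (-3.0000, 1.0000), J = [[5.0000, -5.0000], [-4.0000, 3.0000]].
Δ = (-0.8000, -1.4000), so (p, q)₂ = (-1.8000, 1.6000).

(-1.8000, 1.6000)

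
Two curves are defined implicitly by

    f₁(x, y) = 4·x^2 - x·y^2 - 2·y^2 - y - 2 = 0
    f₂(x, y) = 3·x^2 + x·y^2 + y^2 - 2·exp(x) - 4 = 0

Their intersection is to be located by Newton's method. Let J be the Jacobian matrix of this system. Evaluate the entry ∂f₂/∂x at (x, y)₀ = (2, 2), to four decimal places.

1.2219

∂f₂/∂x = 6·x + y^2 - 2·exp(x).
At (2, 2) this is 1.2219.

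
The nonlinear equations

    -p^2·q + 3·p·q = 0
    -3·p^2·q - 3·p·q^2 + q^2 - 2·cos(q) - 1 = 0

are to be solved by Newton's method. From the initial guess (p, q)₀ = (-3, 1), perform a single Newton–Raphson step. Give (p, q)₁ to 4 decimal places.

At (-3, 1): F = (-18.0000, -19.080605).
Jacobian J = [[-2·p·q + 3·q, -p^2 + 3·p], [-6·p·q - 3·q^2, -3·p^2 - 6·p·q + 2·q + 2·sin(q)]].
At the point, J = [[9.0000, -18.0000], [15.0000, -5.317058]] (det J = 222.146478).
Solving J·Δ = −F gives Δ = (1.1152, -0.4424).
Then the next iterate is (p, q)₁ = (-1.8848, 0.5576).

(-1.8848, 0.5576)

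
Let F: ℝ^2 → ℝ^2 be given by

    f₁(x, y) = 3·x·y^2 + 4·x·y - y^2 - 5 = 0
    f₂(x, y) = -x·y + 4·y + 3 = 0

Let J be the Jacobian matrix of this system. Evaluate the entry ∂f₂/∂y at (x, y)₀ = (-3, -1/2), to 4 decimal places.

7.0000

∂f₂/∂y = -x + 4.
At (-3, -1/2) this is 7.0000.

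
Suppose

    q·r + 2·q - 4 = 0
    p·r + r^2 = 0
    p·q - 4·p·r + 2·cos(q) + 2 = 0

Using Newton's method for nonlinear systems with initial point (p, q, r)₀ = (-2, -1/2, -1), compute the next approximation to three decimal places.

At (-2, -1/2, -1): F = (-4.500, 3.000, -3.24483).
Jacobian J = [[0, r + 2, q], [r, 0, p + 2·r], [q - 4·r, p - 2·sin(q), -4·p]].
At the point, J = [[0.000, 1.000, -0.500], [-1.000, 0.000, -4.000], [3.500, -1.04115, 8.000]] (det J = -6.52057).
Solving J·Δ = −F gives Δ = (1.423, 4.697, 0.394).
Then the next iterate is (p, q, r)₁ = (-0.577, 4.197, -0.606).

(-0.577, 4.197, -0.606)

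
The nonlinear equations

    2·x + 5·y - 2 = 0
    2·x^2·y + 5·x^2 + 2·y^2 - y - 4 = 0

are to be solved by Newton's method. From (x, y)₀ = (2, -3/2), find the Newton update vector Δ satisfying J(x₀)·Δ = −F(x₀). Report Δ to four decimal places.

At (2, -3/2): F = (-5.5000, 10.0000).
Jacobian J = [[2, 5], [4·x·y + 10·x, 2·x^2 + 4·y - 1]].
At the point, J = [[2.0000, 5.0000], [8.0000, 1.0000]] (det J = -38.0000).
Solving J·Δ = −F gives Δ = (-1.4605, 1.6842).

(-1.4605, 1.6842)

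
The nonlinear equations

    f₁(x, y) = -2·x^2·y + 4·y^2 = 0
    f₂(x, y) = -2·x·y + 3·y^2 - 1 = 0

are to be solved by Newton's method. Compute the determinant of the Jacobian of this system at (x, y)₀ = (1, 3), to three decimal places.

J = [[-4·x·y, -2·x^2 + 8·y], [-2·y, -2·x + 6·y]].
At the point, J = [[-12.000, 22.000], [-6.000, 16.000]].
det J = -60.000.

-60.000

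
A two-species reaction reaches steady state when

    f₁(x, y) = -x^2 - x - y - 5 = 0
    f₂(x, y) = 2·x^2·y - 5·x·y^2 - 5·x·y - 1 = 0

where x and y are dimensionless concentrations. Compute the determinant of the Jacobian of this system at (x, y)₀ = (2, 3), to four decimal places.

J = [[-2·x - 1, -1], [4·x·y - 5·y^2 - 5·y, 2·x^2 - 10·x·y - 5·x]].
At the point, J = [[-5.0000, -1.0000], [-36.0000, -62.0000]].
det J = 274.0000.

274.0000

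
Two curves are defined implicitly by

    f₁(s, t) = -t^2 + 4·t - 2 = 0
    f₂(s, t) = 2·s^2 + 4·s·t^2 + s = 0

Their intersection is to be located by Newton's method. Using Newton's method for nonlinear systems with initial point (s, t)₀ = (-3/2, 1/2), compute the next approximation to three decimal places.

(-1.250, 0.583)

At (-3/2, 1/2): F = (-0.250, 1.500).
Jacobian J = [[0, -2·t + 4], [4·s + 4·t^2 + 1, 8·s·t]].
At the point, J = [[0.000, 3.000], [-4.000, -6.000]] (det J = 12.000).
Solving J·Δ = −F gives Δ = (0.250, 0.083).
Then the next iterate is (s, t)₁ = (-1.250, 0.583).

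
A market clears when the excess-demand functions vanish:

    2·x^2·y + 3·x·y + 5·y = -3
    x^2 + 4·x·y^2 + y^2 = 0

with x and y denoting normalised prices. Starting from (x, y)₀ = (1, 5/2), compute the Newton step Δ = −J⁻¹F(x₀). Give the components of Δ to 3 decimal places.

(-2.254, 1.144)

At (1, 5/2): F = (28.000, 32.250).
Jacobian J = [[4·x·y + 3·y, 2·x^2 + 3·x + 5], [2·x + 4·y^2, 8·x·y + 2·y]].
At the point, J = [[17.500, 10.000], [27.000, 25.000]] (det J = 167.500).
Solving J·Δ = −F gives Δ = (-2.254, 1.144).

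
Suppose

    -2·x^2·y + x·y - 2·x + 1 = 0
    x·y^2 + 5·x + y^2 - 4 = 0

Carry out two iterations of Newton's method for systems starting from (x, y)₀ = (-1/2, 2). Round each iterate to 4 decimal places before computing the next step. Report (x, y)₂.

At (-1/2, 2): F = (0.0000, -4.5000).
Jacobian J = [[-4·x·y + y - 2, -2·x^2 + x], [y^2 + 5, 2·x·y + 2·y]].
At the point, J = [[4.0000, -1.0000], [9.0000, 2.0000]] (det J = 17.0000).
Solving J·Δ = −F gives Δ = (0.2647, 1.0588).
Then the next iterate is (x, y)₁ = (-0.2353, 3.0588).
Round to (-0.2353, 3.0588) and repeat: F = (0.412157, 1.978230), J = [[3.937743, -0.346032], [14.356257, 4.678129]].
Δ = (-0.1117, -0.0801), so (x, y)₂ = (-0.3470, 2.9787).

(-0.3470, 2.9787)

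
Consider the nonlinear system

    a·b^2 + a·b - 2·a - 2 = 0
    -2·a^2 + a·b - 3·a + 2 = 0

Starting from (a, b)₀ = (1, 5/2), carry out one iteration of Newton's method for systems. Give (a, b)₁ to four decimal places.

At (1, 5/2): F = (4.7500, -0.5000).
Jacobian J = [[b^2 + b - 2, 2·a·b + a], [-4·a + b - 3, a]].
At the point, J = [[6.7500, 6.0000], [-4.5000, 1.0000]] (det J = 33.7500).
Solving J·Δ = −F gives Δ = (-0.2296, -0.5333).
Then the next iterate is (a, b)₁ = (0.7704, 1.9667).

(0.7704, 1.9667)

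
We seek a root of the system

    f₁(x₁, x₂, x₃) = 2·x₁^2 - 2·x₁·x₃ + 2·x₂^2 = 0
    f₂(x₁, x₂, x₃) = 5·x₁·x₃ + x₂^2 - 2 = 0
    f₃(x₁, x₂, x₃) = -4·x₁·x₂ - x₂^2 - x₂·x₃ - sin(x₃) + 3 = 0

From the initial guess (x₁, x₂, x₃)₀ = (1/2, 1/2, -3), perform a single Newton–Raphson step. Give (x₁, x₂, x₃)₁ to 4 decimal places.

(-4.2391, 4.3243, -29.2644)

At (1/2, 1/2, -3): F = (4.0000, -9.2500, 3.391120).
Jacobian J = [[4·x₁ - 2·x₃, 4·x₂, -2·x₁], [5·x₃, 2·x₂, 5·x₁], [-4·x₂, -4·x₁ - 2·x₂ - x₃, -x₂ - cos(x₃)]].
At the point, J = [[8.0000, 2.0000, -1.0000], [-15.0000, 1.0000, 2.5000], [-2.0000, 0.0000, 0.489992]] (det J = 6.619715).
Solving J·Δ = −F gives Δ = (-4.7391, 3.8243, -26.2644).
Then the next iterate is (x₁, x₂, x₃)₁ = (-4.2391, 4.3243, -29.2644).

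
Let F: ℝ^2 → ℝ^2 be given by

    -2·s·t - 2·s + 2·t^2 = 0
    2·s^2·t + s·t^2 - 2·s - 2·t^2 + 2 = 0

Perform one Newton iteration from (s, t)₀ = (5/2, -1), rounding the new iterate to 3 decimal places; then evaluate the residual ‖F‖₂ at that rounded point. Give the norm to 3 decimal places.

4.081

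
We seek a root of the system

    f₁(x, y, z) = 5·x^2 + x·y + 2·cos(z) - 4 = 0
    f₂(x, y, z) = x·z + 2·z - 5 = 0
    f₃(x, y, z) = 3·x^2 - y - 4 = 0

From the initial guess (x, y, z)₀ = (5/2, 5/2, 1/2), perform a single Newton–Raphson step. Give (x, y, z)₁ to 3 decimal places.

At (5/2, 5/2, 1/2): F = (35.25517, -2.750, 12.250).
Jacobian J = [[10·x + y, x, -2·sin(z)], [z, 0, x + 2], [6·x, -1, 0]].
At the point, J = [[27.500, 2.500, -0.95885], [0.500, 0.000, 4.500], [15.000, -1.000, 0.000]] (det J = 292.97943).
Solving J·Δ = −F gives Δ = (-1.003, -2.793, 0.723).
Then the next iterate is (x, y, z)₁ = (1.497, -0.293, 1.223).

(1.497, -0.293, 1.223)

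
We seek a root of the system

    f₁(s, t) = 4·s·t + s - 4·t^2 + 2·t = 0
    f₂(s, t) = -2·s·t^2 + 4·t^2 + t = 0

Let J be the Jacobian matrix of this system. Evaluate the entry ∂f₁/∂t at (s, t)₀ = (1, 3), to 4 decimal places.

-18.0000

∂f₁/∂t = 4·s - 8·t + 2.
At (1, 3) this is -18.0000.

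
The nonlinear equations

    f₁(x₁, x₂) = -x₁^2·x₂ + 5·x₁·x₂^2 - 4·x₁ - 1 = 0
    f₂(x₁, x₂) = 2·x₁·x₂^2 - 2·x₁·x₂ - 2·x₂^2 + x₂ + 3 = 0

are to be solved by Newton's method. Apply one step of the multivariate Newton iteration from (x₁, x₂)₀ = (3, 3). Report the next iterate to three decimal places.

(2.740, 1.901)

At (3, 3): F = (95.000, 24.000).
Jacobian J = [[-2·x₁·x₂ + 5·x₂^2 - 4, -x₁^2 + 10·x₁·x₂], [2·x₂^2 - 2·x₂, 4·x₁·x₂ - 2·x₁ - 4·x₂ + 1]].
At the point, J = [[23.000, 81.000], [12.000, 19.000]] (det J = -535.000).
Solving J·Δ = −F gives Δ = (-0.260, -1.099).
Then the next iterate is (x₁, x₂)₁ = (2.740, 1.901).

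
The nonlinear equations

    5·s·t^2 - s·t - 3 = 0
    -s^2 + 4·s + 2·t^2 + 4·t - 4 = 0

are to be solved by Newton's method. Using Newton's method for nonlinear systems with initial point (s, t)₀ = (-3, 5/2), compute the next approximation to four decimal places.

(-1.7265, 1.7689)

At (-3, 5/2): F = (-89.2500, -2.5000).
Jacobian J = [[5·t^2 - t, 10·s·t - s], [-2·s + 4, 4·t + 4]].
At the point, J = [[28.7500, -72.0000], [10.0000, 14.0000]] (det J = 1122.5000).
Solving J·Δ = −F gives Δ = (1.2735, -0.7311).
Then the next iterate is (s, t)₁ = (-1.7265, 1.7689).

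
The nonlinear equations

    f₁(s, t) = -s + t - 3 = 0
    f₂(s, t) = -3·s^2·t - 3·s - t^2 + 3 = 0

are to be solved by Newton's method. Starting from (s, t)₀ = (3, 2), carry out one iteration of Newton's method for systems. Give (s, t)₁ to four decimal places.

(0.3143, 3.3143)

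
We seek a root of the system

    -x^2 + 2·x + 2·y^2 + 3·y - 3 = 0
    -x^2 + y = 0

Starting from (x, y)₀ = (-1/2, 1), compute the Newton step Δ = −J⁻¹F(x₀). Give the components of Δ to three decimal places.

At (-1/2, 1): F = (0.750, 0.750).
Jacobian J = [[-2·x + 2, 4·y + 3], [-2·x, 1]].
At the point, J = [[3.000, 7.000], [1.000, 1.000]] (det J = -4.000).
Solving J·Δ = −F gives Δ = (-1.125, 0.375).

(-1.125, 0.375)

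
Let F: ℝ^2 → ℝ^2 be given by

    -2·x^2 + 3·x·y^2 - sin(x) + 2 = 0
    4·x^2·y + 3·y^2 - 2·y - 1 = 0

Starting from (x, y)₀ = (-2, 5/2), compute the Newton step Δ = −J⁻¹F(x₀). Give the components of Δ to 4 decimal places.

At (-2, 5/2): F = (-42.590703, 52.7500).
Jacobian J = [[-4·x + 3·y^2 - cos(x), 6·x·y], [8·x·y, 4·x^2 + 6·y - 2]].
At the point, J = [[27.166147, -30.0000], [-40.0000, 29.0000]] (det J = -412.181742).
Solving J·Δ = −F gives Δ = (0.8428, -0.6565).

(0.8428, -0.6565)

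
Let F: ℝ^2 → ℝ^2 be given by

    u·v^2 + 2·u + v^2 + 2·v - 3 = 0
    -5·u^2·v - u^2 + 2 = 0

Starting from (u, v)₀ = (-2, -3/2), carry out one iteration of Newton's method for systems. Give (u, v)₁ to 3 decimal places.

At (-2, -3/2): F = (-12.250, 28.000).
Jacobian J = [[v^2 + 2, 2·u·v + 2·v + 2], [-10·u·v - 2·u, -5·u^2]].
At the point, J = [[4.250, 5.000], [-26.000, -20.000]] (det J = 45.000).
Solving J·Δ = −F gives Δ = (-2.333, 4.433).
Then the next iterate is (u, v)₁ = (-4.333, 2.933).

(-4.333, 2.933)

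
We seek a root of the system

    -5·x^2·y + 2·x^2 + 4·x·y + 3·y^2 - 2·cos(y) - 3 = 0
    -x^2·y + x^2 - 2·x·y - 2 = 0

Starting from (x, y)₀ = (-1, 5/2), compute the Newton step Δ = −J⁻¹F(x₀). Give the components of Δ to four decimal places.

At (-1, 5/2): F = (-3.147713, 1.5000).
Jacobian J = [[-10·x·y + 4·x + 4·y, -5·x^2 + 4·x + 6·y + 2·sin(y)], [-2·x·y + 2·x - 2·y, -x^2 - 2·x]].
At the point, J = [[31.0000, 7.196944], [-2.0000, 1.0000]] (det J = 45.393889).
Solving J·Δ = −F gives Δ = (0.3072, -0.8857).

(0.3072, -0.8857)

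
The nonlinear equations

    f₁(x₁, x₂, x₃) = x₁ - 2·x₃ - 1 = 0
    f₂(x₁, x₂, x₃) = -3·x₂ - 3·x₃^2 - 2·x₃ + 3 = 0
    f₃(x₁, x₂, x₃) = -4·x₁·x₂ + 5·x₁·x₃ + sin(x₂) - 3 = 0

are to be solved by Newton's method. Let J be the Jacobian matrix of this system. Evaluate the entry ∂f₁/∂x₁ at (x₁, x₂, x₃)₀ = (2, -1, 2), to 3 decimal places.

1.000

∂f₁/∂x₁ = 1.
At (2, -1, 2) this is 1.000.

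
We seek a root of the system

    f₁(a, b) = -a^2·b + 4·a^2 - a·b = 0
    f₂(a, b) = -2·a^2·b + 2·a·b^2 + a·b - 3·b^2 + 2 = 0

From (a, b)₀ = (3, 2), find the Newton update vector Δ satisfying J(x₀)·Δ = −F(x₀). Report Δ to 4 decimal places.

At (3, 2): F = (12.0000, -16.0000).
Jacobian J = [[-2·a·b + 8·a - b, -a^2 - a], [-4·a·b + 2·b^2 + b, -2·a^2 + 4·a·b + a - 6·b]].
At the point, J = [[10.0000, -12.0000], [-14.0000, -3.0000]] (det J = -198.0000).
Solving J·Δ = −F gives Δ = (-1.1515, 0.0404).

(-1.1515, 0.0404)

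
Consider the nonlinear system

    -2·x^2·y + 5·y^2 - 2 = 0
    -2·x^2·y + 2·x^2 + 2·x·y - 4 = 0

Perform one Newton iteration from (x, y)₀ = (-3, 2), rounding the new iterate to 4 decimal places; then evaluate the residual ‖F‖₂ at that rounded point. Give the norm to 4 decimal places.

At (-3, 2): F = (-18.0000, -34.0000).
Jacobian J = [[-4·x·y, -2·x^2 + 10·y], [-4·x·y + 4·x + 2·y, -2·x^2 + 2·x]].
At the point, J = [[24.0000, 2.0000], [16.0000, -24.0000]] (det J = -608.0000).
Solving J·Δ = −F gives Δ = (0.8224, -0.8684).
Then the next iterate is (x, y)₁ = (-2.1776, 1.1316).
Re-evaluating at (-2.1776, 1.1316): F = (-6.329370, -10.176423), so ‖F‖₂ = 11.9842.

11.9842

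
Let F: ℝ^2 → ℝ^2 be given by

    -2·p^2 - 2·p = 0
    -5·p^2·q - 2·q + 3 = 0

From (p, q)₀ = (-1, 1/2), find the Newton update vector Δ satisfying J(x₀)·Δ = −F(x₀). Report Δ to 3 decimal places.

(0.000, -0.071)

At (-1, 1/2): F = (0.000, -0.500).
Jacobian J = [[-4·p - 2, 0], [-10·p·q, -5·p^2 - 2]].
At the point, J = [[2.000, 0.000], [5.000, -7.000]] (det J = -14.000).
Solving J·Δ = −F gives Δ = (0.000, -0.071).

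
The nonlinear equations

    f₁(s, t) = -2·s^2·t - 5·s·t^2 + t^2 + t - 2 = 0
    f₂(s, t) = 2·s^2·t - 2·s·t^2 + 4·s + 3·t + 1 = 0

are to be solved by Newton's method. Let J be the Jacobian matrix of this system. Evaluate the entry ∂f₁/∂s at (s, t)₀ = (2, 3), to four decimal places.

-69.0000

∂f₁/∂s = -4·s·t - 5·t^2.
At (2, 3) this is -69.0000.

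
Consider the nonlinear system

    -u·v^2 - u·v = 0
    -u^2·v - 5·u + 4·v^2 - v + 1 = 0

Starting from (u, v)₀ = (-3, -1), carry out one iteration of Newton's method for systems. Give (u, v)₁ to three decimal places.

At (-3, -1): F = (0.000, 30.000).
Jacobian J = [[-v^2 - v, -2·u·v - u], [-2·u·v - 5, -u^2 + 8·v - 1]].
At the point, J = [[0.000, -3.000], [-11.000, -18.000]] (det J = -33.000).
Solving J·Δ = −F gives Δ = (2.727, 0.000).
Then the next iterate is (u, v)₁ = (-0.273, -1.000).

(-0.273, -1.000)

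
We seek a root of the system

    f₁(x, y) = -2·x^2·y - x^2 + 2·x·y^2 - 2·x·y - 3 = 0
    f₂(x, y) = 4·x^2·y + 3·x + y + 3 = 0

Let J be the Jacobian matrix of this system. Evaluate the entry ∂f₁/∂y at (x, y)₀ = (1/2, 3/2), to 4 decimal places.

∂f₁/∂y = -2·x^2 + 4·x·y - 2·x.
At (1/2, 3/2) this is 1.5000.

1.5000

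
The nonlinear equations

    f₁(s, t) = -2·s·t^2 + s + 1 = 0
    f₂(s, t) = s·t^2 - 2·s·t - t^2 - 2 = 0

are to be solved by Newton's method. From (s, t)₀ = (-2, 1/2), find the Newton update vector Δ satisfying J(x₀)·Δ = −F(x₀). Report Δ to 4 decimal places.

(-0.8571, 0.1071)

At (-2, 1/2): F = (0.0000, -0.7500).
Jacobian J = [[-2·t^2 + 1, -4·s·t], [t^2 - 2·t, 2·s·t - 2·s - 2·t]].
At the point, J = [[0.5000, 4.0000], [-0.7500, 1.0000]] (det J = 3.5000).
Solving J·Δ = −F gives Δ = (-0.8571, 0.1071).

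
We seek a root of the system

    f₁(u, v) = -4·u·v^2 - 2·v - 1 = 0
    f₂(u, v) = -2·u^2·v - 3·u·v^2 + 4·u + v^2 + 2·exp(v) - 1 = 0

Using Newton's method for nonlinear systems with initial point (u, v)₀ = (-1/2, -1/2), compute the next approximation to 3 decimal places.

At (-1/2, -1/2): F = (0.500, -0.91194).
Jacobian J = [[-4·v^2, -8·u·v - 2], [-4·u·v - 3·v^2 + 4, -2·u^2 - 6·u·v + 2·v + 2·exp(v)]].
At the point, J = [[-1.000, -4.000], [2.250, -1.78694]] (det J = 10.78694).
Solving J·Δ = −F gives Δ = (0.421, 0.020).
Then the next iterate is (u, v)₁ = (-0.079, -0.480).

(-0.079, -0.480)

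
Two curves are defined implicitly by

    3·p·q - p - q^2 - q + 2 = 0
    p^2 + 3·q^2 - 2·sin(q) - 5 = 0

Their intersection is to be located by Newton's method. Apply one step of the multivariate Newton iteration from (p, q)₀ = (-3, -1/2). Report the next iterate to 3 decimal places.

At (-3, -1/2): F = (9.750, 5.70885).
Jacobian J = [[3·q - 1, 3·p - 2·q - 1], [2·p, 6·q - 2·cos(q)]].
At the point, J = [[-2.500, -9.000], [-6.000, -4.75517]] (det J = -42.11209).
Solving J·Δ = −F gives Δ = (0.119, 1.050).
Then the next iterate is (p, q)₁ = (-2.881, 0.550).

(-2.881, 0.550)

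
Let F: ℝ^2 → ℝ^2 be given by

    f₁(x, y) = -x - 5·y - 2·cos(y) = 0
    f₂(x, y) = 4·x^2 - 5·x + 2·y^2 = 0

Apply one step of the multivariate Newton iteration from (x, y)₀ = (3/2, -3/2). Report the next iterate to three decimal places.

(1.376, -0.645)

At (3/2, -3/2): F = (5.85853, 6.000).
Jacobian J = [[-1, 2·sin(y) - 5], [8·x - 5, 4·y]].
At the point, J = [[-1.000, -6.99499], [7.000, -6.000]] (det J = 54.96493).
Solving J·Δ = −F gives Δ = (-0.124, 0.855).
Then the next iterate is (x, y)₁ = (1.376, -0.645).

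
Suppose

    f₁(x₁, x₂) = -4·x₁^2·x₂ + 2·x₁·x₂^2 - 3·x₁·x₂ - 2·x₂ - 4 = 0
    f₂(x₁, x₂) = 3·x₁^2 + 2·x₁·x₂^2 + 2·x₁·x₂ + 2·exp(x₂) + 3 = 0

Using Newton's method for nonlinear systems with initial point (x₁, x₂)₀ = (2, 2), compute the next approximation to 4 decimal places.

At (2, 2): F = (-36.0000, 53.778112).
Jacobian J = [[-8·x₁·x₂ + 2·x₂^2 - 3·x₂, -4·x₁^2 + 4·x₁·x₂ - 3·x₁ - 2], [6·x₁ + 2·x₂^2 + 2·x₂, 4·x₁·x₂ + 2·x₁ + 2·exp(x₂)]].
At the point, J = [[-30.0000, -8.0000], [24.0000, 34.778112]] (det J = -851.343366).
Solving J·Δ = −F gives Δ = (-0.9653, -0.8802).
Then the next iterate is (x₁, x₂)₁ = (1.0347, 1.1198).

(1.0347, 1.1198)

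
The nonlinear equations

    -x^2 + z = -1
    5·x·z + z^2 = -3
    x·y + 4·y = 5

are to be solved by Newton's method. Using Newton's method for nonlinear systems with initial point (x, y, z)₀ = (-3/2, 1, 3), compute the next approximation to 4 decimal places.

At (-3/2, 1, 3): F = (1.7500, -10.5000, -2.5000).
Jacobian J = [[-2·x, 0, 1], [5·z, 0, 5·x + 2·z], [y, x + 4, 0]].
At the point, J = [[3.0000, 0.0000, 1.0000], [15.0000, 0.0000, -1.5000], [1.0000, 2.5000, 0.0000]] (det J = 48.7500).
Solving J·Δ = −F gives Δ = (0.4038, 0.8385, -2.9615).
Then the next iterate is (x, y, z)₁ = (-1.0962, 1.8385, 0.0385).

(-1.0962, 1.8385, 0.0385)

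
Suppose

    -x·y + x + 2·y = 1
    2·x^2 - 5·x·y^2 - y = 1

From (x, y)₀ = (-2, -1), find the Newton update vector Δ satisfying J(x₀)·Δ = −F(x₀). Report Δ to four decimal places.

(-7.5000, 5.5000)

At (-2, -1): F = (-7.0000, 18.0000).
Jacobian J = [[-y + 1, -x + 2], [4·x - 5·y^2, -10·x·y - 1]].
At the point, J = [[2.0000, 4.0000], [-13.0000, -21.0000]] (det J = 10.0000).
Solving J·Δ = −F gives Δ = (-7.5000, 5.5000).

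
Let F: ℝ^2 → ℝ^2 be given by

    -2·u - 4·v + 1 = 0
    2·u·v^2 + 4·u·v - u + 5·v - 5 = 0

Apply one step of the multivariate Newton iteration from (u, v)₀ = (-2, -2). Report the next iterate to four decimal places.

(1.9000, -0.7000)

At (-2, -2): F = (13.0000, -13.0000).
Jacobian J = [[-2, -4], [2·v^2 + 4·v - 1, 4·u·v + 4·u + 5]].
At the point, J = [[-2.0000, -4.0000], [-1.0000, 13.0000]] (det J = -30.0000).
Solving J·Δ = −F gives Δ = (3.9000, 1.3000).
Then the next iterate is (u, v)₁ = (1.9000, -0.7000).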